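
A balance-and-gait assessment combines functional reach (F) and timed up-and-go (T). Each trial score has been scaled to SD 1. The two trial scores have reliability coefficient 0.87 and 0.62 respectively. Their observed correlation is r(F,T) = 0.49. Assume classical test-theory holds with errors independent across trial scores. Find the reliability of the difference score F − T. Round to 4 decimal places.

0.5000

Var(F−T) = 1 + 1 − 2·0.49 = 2 − 0.98 = 1.02.
Because errors are independent across components, Cov(Tᵢ,Tⱼ) = Cov(Xᵢ,Xⱼ); the off-diagonal part of the true-score variance is the same as above.
True-score variance = [0.87 + 0.62] − 0.98 = 1.49 − 0.98 = 0.51.
Reliability = 0.51 / 1.02 = 0.5000.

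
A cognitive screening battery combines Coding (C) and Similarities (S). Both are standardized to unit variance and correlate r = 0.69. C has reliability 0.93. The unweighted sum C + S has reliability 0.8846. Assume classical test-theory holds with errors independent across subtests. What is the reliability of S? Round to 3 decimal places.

0.680

Var(C+S) = 2 + 2·0.69 = 3.380.
True-score variance = ρ_C + ρ_S + 2·0.69, so 0.8846 = (0.93 + ρ_S + 1.38) / 3.380.
ρ_S = 0.8846·3.380 − 0.93 − 1.38 = 0.680.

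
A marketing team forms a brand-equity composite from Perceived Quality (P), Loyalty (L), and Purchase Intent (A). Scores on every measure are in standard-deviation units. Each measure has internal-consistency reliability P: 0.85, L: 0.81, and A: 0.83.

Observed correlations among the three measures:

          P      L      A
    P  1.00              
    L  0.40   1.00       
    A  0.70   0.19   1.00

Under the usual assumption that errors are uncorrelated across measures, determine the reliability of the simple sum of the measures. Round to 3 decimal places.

Var(P+L+A) = 3 + 2·[0.40 + 0.70 + 0.19] = 3 + 2.58 = 5.58.
Under uncorrelated errors the observed covariances equal the true-score covariances, so only the own-variance terms attenuate.
True-score variance = [0.85 + 0.81 + 0.83] + 2.58 = 2.49 + 2.58 = 5.07.
Reliability = 5.07 / 5.58 = 0.909.

0.909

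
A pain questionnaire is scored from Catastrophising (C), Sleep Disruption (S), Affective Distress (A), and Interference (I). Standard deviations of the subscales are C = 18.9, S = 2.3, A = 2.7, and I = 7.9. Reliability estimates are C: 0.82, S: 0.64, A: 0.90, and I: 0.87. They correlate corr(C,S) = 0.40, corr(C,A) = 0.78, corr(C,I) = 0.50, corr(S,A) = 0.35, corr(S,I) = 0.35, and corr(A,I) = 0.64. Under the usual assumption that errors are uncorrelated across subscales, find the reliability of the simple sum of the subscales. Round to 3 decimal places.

0.899

Var(C+S+A+I) = 18.9² + 2.3² + 2.7² + 7.9² + 2·[18.9·2.3·0.40 + 18.9·2.7·0.78 + 18.9·7.9·0.50 + 2.3·2.7·0.35 + 2.3·7.9·0.35 + 2.7·7.9·0.64] = 432.2 + 308.061 = 740.261.
With uncorrelated errors the cross-covariances are all true-score covariance, so they carry over unchanged; only the diagonal terms shrink to ρᵢσᵢ².
True-score variance = [18.9²·0.82 + 2.3²·0.64 + 2.7²·0.90 + 7.9²·0.87] + 308.061 = 357.155 + 308.061 = 665.217.
Reliability = 665.217 / 740.261 = 0.899.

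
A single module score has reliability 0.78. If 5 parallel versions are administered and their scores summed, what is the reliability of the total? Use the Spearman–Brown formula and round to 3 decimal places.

ρ_k = kρ / (1 + (k−1)ρ) = 5·0.78 / (1 + 4·0.78) = 3.900 / 4.120 = 0.947.

0.947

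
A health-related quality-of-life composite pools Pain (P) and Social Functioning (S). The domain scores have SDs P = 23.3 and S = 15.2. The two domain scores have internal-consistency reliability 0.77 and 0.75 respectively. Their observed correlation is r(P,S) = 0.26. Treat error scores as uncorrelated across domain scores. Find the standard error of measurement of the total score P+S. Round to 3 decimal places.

13.514

Var(total) = 773.93 + 184.163 = 958.093.
True-score variance = 591.305 + 184.163 = 775.468, so reliability = 0.8094.
Error variance = 958.093 − 775.468 = 182.625; SEM = √182.625 = 13.514.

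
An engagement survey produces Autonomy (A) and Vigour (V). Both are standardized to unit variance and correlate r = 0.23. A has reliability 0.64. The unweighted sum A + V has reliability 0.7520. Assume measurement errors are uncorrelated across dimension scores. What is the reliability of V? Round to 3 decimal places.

0.750

Var(A+V) = 2 + 2·0.23 = 2.460.
True-score variance = ρ_A + ρ_V + 2·0.23, so 0.7520 = (0.64 + ρ_V + 0.46) / 2.460.
ρ_V = 0.7520·2.460 − 0.64 − 0.46 = 0.750.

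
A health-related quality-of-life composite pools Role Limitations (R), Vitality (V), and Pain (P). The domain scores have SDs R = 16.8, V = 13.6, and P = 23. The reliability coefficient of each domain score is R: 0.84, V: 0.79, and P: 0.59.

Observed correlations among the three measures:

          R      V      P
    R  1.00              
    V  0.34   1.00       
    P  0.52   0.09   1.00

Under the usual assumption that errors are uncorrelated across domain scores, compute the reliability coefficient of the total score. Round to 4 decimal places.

0.8131

Var(R+V+P) = 16.8² + 13.6² + 23² + 2·[16.8·13.6·0.34 + 16.8·23·0.52 + 13.6·23·0.09] = 996.2 + 613.526 = 1609.73.
Under uncorrelated errors the observed covariances equal the true-score covariances, so only the own-variance terms attenuate.
True-score variance = [16.8²·0.84 + 13.6²·0.79 + 23²·0.59] + 613.526 = 695.31 + 613.526 = 1308.84.
Reliability = 1308.84 / 1609.73 = 0.8131.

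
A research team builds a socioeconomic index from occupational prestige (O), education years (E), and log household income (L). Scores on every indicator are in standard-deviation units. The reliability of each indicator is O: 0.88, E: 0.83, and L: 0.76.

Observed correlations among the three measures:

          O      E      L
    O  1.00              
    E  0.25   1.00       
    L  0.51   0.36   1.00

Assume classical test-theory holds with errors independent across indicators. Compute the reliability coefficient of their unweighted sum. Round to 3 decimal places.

Var(O+E+L) = 3 + 2·[0.25 + 0.51 + 0.36] = 3 + 2.24 = 5.24.
Because errors are independent across components, Cov(Tᵢ,Tⱼ) = Cov(Xᵢ,Xⱼ); the off-diagonal part of the true-score variance is the same as above.
True-score variance = [0.88 + 0.83 + 0.76] + 2.24 = 2.47 + 2.24 = 4.71.
Reliability = 4.71 / 5.24 = 0.899.

0.899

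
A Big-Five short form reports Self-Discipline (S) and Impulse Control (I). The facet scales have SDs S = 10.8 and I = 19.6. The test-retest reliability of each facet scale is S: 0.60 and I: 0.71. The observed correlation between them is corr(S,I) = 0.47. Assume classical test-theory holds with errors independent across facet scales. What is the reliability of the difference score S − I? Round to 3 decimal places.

Var(S−I) = 10.8² + 19.6² − 2·10.8·19.6·0.47 = 500.8 − 198.979 = 301.821.
Because errors are independent across components, Cov(Tᵢ,Tⱼ) = Cov(Xᵢ,Xⱼ); the off-diagonal part of the true-score variance is the same as above.
True-score variance = [10.8²·0.60 + 19.6²·0.71] − 198.979 = 342.738 − 198.979 = 143.758.
Reliability = 143.758 / 301.821 = 0.476.

0.476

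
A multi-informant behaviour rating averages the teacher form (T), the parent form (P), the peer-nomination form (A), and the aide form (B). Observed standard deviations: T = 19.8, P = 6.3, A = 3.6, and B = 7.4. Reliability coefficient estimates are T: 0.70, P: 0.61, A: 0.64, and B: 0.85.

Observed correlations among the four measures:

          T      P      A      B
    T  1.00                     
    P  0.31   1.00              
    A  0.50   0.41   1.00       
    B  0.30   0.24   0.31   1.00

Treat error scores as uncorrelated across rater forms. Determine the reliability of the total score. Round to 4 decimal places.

Var(T+P+A+B) = 19.8² + 6.3² + 3.6² + 7.4² + 2·[19.8·6.3·0.31 + 19.8·3.6·0.50 + 19.8·7.4·0.30 + 6.3·3.6·0.41 + 6.3·7.4·0.24 + 3.6·7.4·0.31] = 499.45 + 294.023 = 793.473.
Because errors are independent across components, Cov(Tᵢ,Tⱼ) = Cov(Xᵢ,Xⱼ); the off-diagonal part of the true-score variance is the same as above.
True-score variance = [19.8²·0.70 + 6.3²·0.61 + 3.6²·0.64 + 7.4²·0.85] + 294.023 = 353.479 + 294.023 = 647.502.
Reliability = 647.502 / 793.473 = 0.8160.

0.8160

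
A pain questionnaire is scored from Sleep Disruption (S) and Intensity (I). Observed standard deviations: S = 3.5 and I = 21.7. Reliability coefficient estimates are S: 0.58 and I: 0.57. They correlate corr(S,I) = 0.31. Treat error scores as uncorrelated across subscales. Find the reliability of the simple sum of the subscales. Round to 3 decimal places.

0.608

Var(S+I) = 3.5² + 21.7² + 2·[3.5·21.7·0.31] = 483.14 + 47.089 = 530.229.
Because errors are independent across components, Cov(Tᵢ,Tⱼ) = Cov(Xᵢ,Xⱼ); the off-diagonal part of the true-score variance is the same as above.
True-score variance = [3.5²·0.58 + 21.7²·0.57] + 47.089 = 275.512 + 47.089 = 322.601.
Reliability = 322.601 / 530.229 = 0.608.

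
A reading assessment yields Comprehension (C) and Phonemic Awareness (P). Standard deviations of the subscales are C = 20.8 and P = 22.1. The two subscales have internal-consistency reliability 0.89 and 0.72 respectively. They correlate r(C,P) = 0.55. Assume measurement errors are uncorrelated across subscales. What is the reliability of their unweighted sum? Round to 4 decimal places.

Var(C+P) = 20.8² + 22.1² + 2·[20.8·22.1·0.55] = 921.05 + 505.648 = 1426.7.
Under uncorrelated errors the observed covariances equal the true-score covariances, so only the own-variance terms attenuate.
True-score variance = [20.8²·0.89 + 22.1²·0.72] + 505.648 = 736.705 + 505.648 = 1242.35.
Reliability = 1242.35 / 1426.7 = 0.8708.

0.8708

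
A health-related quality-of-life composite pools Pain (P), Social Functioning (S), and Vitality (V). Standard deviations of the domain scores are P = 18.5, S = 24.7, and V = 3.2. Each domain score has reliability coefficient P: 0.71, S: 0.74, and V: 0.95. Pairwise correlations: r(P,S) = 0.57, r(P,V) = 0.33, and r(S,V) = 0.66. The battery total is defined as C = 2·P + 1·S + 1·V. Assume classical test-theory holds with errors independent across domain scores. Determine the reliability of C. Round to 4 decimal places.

Var(C) = 2²·18.5² + 24.7² + 3.2² + 2·[2·18.5·24.7·0.57 + 2·18.5·3.2·0.33 + 24.7·3.2·0.66] = 1989.33 + 1224.32 = 3213.65.
With uncorrelated errors the cross-covariances are all true-score covariance, so they carry over unchanged; only the diagonal terms shrink to ρᵢσᵢ².
True-score variance = [2²·18.5²·0.71 + 24.7²·0.74 + 3.2²·0.95] + 1224.32 = 1433.18 + 1224.32 = 2657.51.
Reliability = 2657.51 / 3213.65 = 0.8269.

0.8269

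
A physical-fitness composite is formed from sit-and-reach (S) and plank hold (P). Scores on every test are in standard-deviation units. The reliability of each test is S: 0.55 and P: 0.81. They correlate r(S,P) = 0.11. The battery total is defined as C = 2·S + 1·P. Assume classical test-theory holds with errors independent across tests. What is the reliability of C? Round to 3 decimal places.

0.634

Var(C) = 2² + 1 + 2·[2·0.11] = 5 + 0.44 = 5.44.
With uncorrelated errors the cross-covariances are all true-score covariance, so they carry over unchanged; only the diagonal terms shrink to ρᵢσᵢ².
True-score variance = [2²·0.55 + 0.81] + 0.44 = 3.01 + 0.44 = 3.45.
Reliability = 3.45 / 5.44 = 0.634.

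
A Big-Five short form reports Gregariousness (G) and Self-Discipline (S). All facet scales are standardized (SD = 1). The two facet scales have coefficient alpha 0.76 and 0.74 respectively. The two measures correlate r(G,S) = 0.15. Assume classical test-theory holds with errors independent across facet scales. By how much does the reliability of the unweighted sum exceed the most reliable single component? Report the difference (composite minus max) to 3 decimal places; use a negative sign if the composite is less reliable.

Var(sum) = 2 + 0.3 = 2.3; true-score variance = 1.5 + 0.3 = 1.8; composite reliability = 0.7826.
Max component reliability = 0.7600.
Difference = 0.7826 − 0.7600 = 0.023.

0.023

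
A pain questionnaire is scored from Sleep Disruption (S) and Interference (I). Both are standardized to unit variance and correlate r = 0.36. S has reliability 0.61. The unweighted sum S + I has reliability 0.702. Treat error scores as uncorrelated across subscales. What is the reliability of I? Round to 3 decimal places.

Var(S+I) = 2 + 2·0.36 = 2.720.
True-score variance = ρ_S + ρ_I + 2·0.36, so 0.702 = (0.61 + ρ_I + 0.72) / 2.720.
ρ_I = 0.702·2.720 − 0.61 − 0.72 = 0.579.

0.579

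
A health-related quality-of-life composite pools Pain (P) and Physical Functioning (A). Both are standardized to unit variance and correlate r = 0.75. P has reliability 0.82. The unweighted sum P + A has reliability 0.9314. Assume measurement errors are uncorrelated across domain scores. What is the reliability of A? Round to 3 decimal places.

0.940

Var(P+A) = 2 + 2·0.75 = 3.500.
True-score variance = ρ_P + ρ_A + 2·0.75, so 0.9314 = (0.82 + ρ_A + 1.50) / 3.500.
ρ_A = 0.9314·3.500 − 0.82 − 1.50 = 0.940.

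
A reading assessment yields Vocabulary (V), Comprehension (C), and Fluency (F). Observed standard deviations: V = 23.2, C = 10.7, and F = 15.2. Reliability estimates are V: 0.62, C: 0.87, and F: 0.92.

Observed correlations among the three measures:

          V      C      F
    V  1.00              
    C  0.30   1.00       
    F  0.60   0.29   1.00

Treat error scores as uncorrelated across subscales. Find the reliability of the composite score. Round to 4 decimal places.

Var(V+C+F) = 23.2² + 10.7² + 15.2² + 2·[23.2·10.7·0.30 + 23.2·15.2·0.60 + 10.7·15.2·0.29] = 883.77 + 666.443 = 1550.21.
Because errors are independent across components, Cov(Tᵢ,Tⱼ) = Cov(Xᵢ,Xⱼ); the off-diagonal part of the true-score variance is the same as above.
True-score variance = [23.2²·0.62 + 10.7²·0.87 + 15.2²·0.92] + 666.443 = 645.872 + 666.443 = 1312.32.
Reliability = 1312.32 / 1550.21 = 0.8465.

0.8465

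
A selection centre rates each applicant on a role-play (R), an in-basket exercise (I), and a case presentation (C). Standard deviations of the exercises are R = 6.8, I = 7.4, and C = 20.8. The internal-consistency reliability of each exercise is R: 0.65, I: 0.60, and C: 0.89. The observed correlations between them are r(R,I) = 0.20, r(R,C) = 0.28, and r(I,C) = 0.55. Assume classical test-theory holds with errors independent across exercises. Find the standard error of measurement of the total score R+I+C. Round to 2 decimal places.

9.26

Var(total) = 533.64 + 268.646 = 802.286.
True-score variance = 447.962 + 268.646 = 716.608, so reliability = 0.8932.
Error variance = 802.286 − 716.608 = 85.6784; SEM = √85.6784 = 9.26.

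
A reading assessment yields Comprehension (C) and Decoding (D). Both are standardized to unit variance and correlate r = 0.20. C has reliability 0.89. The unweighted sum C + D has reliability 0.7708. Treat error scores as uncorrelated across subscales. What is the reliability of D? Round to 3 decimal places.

0.560

Var(C+D) = 2 + 2·0.20 = 2.400.
True-score variance = ρ_C + ρ_D + 2·0.20, so 0.7708 = (0.89 + ρ_D + 0.40) / 2.400.
ρ_D = 0.7708·2.400 − 0.89 − 0.40 = 0.560.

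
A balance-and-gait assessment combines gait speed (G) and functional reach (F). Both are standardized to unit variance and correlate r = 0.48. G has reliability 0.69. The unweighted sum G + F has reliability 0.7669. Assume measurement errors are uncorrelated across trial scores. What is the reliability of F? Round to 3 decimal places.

0.620

Var(G+F) = 2 + 2·0.48 = 2.960.
True-score variance = ρ_G + ρ_F + 2·0.48, so 0.7669 = (0.69 + ρ_F + 0.96) / 2.960.
ρ_F = 0.7669·2.960 − 0.69 − 0.96 = 0.620.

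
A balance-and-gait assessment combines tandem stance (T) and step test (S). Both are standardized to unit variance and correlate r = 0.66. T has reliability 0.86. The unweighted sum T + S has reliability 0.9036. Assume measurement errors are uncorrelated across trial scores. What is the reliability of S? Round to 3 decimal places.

0.820

Var(T+S) = 2 + 2·0.66 = 3.320.
True-score variance = ρ_T + ρ_S + 2·0.66, so 0.9036 = (0.86 + ρ_S + 1.32) / 3.320.
ρ_S = 0.9036·3.320 − 0.86 − 1.32 = 0.820.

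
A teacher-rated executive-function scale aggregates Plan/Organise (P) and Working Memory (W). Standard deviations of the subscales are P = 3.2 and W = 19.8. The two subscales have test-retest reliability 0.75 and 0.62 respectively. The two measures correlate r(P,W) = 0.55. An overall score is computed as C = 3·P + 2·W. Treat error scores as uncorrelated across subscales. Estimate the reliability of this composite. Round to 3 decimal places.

0.702

Var(C) = 3²·3.2² + 2²·19.8² + 2·[6·3.2·19.8·0.55] = 1660.32 + 418.176 = 2078.5.
With uncorrelated errors the cross-covariances are all true-score covariance, so they carry over unchanged; only the diagonal terms shrink to ρᵢσᵢ².
True-score variance = [3²·3.2²·0.75 + 2²·19.8²·0.62] + 418.176 = 1041.38 + 418.176 = 1459.56.
Reliability = 1459.56 / 2078.5 = 0.702.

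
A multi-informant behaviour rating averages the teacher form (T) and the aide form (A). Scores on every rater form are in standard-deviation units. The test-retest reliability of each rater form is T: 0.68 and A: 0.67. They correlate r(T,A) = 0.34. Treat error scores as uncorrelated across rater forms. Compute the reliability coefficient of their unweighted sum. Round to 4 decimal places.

Var(T+A) = 2 + 2·[0.34] = 2 + 0.68 = 2.68.
Because errors are independent across components, Cov(Tᵢ,Tⱼ) = Cov(Xᵢ,Xⱼ); the off-diagonal part of the true-score variance is the same as above.
True-score variance = [0.68 + 0.67] + 0.68 = 1.35 + 0.68 = 2.03.
Reliability = 2.03 / 2.68 = 0.7575.

0.7575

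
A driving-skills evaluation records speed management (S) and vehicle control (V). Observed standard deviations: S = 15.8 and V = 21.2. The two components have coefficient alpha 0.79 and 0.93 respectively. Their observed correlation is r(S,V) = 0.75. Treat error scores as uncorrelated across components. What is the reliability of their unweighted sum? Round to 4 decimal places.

Var(S+V) = 15.8² + 21.2² + 2·[15.8·21.2·0.75] = 699.08 + 502.44 = 1201.52.
With uncorrelated errors the cross-covariances are all true-score covariance, so they carry over unchanged; only the diagonal terms shrink to ρᵢσᵢ².
True-score variance = [15.8²·0.79 + 21.2²·0.93] + 502.44 = 615.195 + 502.44 = 1117.63.
Reliability = 1117.63 / 1201.52 = 0.9302.

0.9302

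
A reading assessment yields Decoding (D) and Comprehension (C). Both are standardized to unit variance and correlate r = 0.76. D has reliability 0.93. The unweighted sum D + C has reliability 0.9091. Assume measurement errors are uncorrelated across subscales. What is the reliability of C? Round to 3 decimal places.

Var(D+C) = 2 + 2·0.76 = 3.520.
True-score variance = ρ_D + ρ_C + 2·0.76, so 0.9091 = (0.93 + ρ_C + 1.52) / 3.520.
ρ_C = 0.9091·3.520 − 0.93 − 1.52 = 0.750.

0.750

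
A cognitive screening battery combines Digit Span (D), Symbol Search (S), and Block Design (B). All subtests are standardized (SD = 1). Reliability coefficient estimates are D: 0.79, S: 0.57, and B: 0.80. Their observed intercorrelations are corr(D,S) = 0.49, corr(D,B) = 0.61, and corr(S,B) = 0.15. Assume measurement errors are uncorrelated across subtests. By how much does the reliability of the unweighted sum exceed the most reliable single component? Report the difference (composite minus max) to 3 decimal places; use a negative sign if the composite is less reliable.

0.047

Var(sum) = 3 + 2.5 = 5.5; true-score variance = 2.16 + 2.5 = 4.66; composite reliability = 0.8473.
Max component reliability = 0.8000.
Difference = 0.8473 − 0.8000 = 0.047.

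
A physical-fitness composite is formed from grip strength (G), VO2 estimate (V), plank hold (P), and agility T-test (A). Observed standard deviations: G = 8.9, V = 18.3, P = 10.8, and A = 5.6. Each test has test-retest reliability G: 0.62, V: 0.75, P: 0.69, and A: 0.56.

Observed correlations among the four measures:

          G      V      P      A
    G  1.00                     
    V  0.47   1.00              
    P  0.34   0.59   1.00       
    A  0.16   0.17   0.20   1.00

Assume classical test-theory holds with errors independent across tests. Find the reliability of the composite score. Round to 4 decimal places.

Var(G+V+P+A) = 8.9² + 18.3² + 10.8² + 5.6² + 2·[8.9·18.3·0.47 + 8.9·10.8·0.34 + 8.9·5.6·0.16 + 18.3·10.8·0.59 + 18.3·5.6·0.17 + 10.8·5.6·0.20] = 562.1 + 526.659 = 1088.76.
With uncorrelated errors the cross-covariances are all true-score covariance, so they carry over unchanged; only the diagonal terms shrink to ρᵢσᵢ².
True-score variance = [8.9²·0.62 + 18.3²·0.75 + 10.8²·0.69 + 5.6²·0.56] + 526.659 = 398.321 + 526.659 = 924.98.
Reliability = 924.98 / 1088.76 = 0.8496.

0.8496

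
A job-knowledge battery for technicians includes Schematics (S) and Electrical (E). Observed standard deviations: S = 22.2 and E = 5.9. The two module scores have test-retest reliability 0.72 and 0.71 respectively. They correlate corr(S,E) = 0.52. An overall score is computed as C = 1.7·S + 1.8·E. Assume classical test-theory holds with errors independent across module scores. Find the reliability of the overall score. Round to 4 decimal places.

Var(C) = 1.7²·22.2² + 1.8²·5.9² + 2·[3.06·22.2·5.9·0.52] = 1537.09 + 416.831 = 1953.92.
Because errors are independent across components, Cov(Tᵢ,Tⱼ) = Cov(Xᵢ,Xⱼ); the off-diagonal part of the true-score variance is the same as above.
True-score variance = [1.7²·22.2²·0.72 + 1.8²·5.9²·0.71] + 416.831 = 1105.58 + 416.831 = 1522.41.
Reliability = 1522.41 / 1953.92 = 0.7792.

0.7792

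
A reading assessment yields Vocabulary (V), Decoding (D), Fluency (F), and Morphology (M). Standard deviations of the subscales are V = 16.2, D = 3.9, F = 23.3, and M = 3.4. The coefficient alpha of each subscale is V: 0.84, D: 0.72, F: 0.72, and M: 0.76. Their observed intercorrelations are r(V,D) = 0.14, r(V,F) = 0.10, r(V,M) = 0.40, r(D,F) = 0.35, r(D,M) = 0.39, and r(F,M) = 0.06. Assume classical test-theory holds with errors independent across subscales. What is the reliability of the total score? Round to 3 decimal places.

Var(V+D+F+M) = 16.2² + 3.9² + 23.3² + 3.4² + 2·[16.2·3.9·0.14 + 16.2·23.3·0.10 + 16.2·3.4·0.40 + 3.9·23.3·0.35 + 3.9·3.4·0.39 + 23.3·3.4·0.06] = 832.1 + 220.705 = 1052.8.
Because errors are independent across components, Cov(Tᵢ,Tⱼ) = Cov(Xᵢ,Xⱼ); the off-diagonal part of the true-score variance is the same as above.
True-score variance = [16.2²·0.84 + 3.9²·0.72 + 23.3²·0.72 + 3.4²·0.76] + 220.705 = 631.067 + 220.705 = 851.772.
Reliability = 851.772 / 1052.8 = 0.809.

0.809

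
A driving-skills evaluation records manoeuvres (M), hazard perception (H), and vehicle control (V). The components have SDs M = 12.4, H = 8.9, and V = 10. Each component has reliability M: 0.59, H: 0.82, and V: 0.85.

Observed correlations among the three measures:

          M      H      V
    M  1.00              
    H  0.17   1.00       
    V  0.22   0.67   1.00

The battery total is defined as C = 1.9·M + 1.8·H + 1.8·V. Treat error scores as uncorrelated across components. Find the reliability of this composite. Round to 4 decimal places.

0.8245

Var(C) = 1.9²·12.4² + 1.8²·8.9² + 1.8²·10² + 2·[3.42·12.4·8.9·0.17 + 3.42·12.4·10·0.22 + 3.24·8.9·10·0.67] = 1135.71 + 701.324 = 1837.04.
Under uncorrelated errors the observed covariances equal the true-score covariances, so only the own-variance terms attenuate.
True-score variance = [1.9²·12.4²·0.59 + 1.8²·8.9²·0.82 + 1.8²·10²·0.85] + 701.324 = 813.339 + 701.324 = 1514.66.
Reliability = 1514.66 / 1837.04 = 0.8245.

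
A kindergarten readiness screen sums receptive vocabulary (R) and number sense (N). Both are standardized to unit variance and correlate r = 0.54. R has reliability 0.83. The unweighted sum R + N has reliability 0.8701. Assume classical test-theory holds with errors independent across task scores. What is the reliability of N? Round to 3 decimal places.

Var(R+N) = 2 + 2·0.54 = 3.080.
True-score variance = ρ_R + ρ_N + 2·0.54, so 0.8701 = (0.83 + ρ_N + 1.08) / 3.080.
ρ_N = 0.8701·3.080 − 0.83 − 1.08 = 0.770.

0.770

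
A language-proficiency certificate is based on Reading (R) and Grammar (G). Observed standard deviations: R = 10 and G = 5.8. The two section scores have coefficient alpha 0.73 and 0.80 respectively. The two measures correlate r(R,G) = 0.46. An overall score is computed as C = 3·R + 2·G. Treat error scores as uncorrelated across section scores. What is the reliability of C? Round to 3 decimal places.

0.801

Var(C) = 3²·10² + 2²·5.8² + 2·[6·10·5.8·0.46] = 1034.56 + 320.16 = 1354.72.
Because errors are independent across components, Cov(Tᵢ,Tⱼ) = Cov(Xᵢ,Xⱼ); the off-diagonal part of the true-score variance is the same as above.
True-score variance = [3²·10²·0.73 + 2²·5.8²·0.80] + 320.16 = 764.648 + 320.16 = 1084.81.
Reliability = 1084.81 / 1354.72 = 0.801.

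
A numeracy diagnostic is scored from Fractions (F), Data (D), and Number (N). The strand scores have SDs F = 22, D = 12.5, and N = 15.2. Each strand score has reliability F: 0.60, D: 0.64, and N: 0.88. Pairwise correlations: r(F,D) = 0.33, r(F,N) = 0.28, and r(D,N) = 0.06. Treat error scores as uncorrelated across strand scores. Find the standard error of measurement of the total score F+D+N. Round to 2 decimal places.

Var(total) = 871.29 + 391.564 = 1262.85.
True-score variance = 593.715 + 391.564 = 985.279, so reliability = 0.7802.
Error variance = 1262.85 − 985.279 = 277.575; SEM = √277.575 = 16.66.

16.66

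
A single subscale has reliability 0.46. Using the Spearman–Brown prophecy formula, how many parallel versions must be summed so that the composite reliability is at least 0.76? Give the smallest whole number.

4

k ≥ ρ*(1−ρ₁)/(ρ₁(1−ρ*)) = 0.76·0.54 / (0.46·0.24) = 3.717.
Smallest integer k = 4.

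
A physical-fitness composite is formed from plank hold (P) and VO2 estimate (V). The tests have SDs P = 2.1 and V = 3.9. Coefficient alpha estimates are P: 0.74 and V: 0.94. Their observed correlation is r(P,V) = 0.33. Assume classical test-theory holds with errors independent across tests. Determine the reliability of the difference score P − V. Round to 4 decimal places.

0.8551

Var(P−V) = 2.1² + 3.9² − 2·2.1·3.9·0.33 = 19.62 − 5.4054 = 14.2146.
With uncorrelated errors the cross-covariances are all true-score covariance, so they carry over unchanged; only the diagonal terms shrink to ρᵢσᵢ².
True-score variance = [2.1²·0.74 + 3.9²·0.94] − 5.4054 = 17.5608 − 5.4054 = 12.1554.
Reliability = 12.1554 / 14.2146 = 0.8551.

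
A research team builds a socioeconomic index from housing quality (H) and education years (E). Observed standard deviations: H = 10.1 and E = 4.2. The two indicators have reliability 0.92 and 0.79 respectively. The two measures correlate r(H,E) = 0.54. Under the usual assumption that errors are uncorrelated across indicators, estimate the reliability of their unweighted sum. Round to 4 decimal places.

Var(H+E) = 10.1² + 4.2² + 2·[10.1·4.2·0.54] = 119.65 + 45.8136 = 165.464.
With uncorrelated errors the cross-covariances are all true-score covariance, so they carry over unchanged; only the diagonal terms shrink to ρᵢσᵢ².
True-score variance = [10.1²·0.92 + 4.2²·0.79] + 45.8136 = 107.785 + 45.8136 = 153.598.
Reliability = 153.598 / 165.464 = 0.9283.

0.9283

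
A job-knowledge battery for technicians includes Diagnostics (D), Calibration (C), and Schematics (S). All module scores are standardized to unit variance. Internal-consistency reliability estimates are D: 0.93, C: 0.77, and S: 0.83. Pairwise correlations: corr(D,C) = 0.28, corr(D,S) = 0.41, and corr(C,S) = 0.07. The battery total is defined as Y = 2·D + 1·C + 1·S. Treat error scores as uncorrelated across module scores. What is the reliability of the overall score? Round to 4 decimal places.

0.9236

Var(Y) = 2² + 1 + 1 + 2·[2·0.28 + 2·0.41 + 0.07] = 6 + 2.9 = 8.9.
Because errors are independent across components, Cov(Tᵢ,Tⱼ) = Cov(Xᵢ,Xⱼ); the off-diagonal part of the true-score variance is the same as above.
True-score variance = [2²·0.93 + 0.77 + 0.83] + 2.9 = 5.32 + 2.9 = 8.22.
Reliability = 8.22 / 8.9 = 0.9236.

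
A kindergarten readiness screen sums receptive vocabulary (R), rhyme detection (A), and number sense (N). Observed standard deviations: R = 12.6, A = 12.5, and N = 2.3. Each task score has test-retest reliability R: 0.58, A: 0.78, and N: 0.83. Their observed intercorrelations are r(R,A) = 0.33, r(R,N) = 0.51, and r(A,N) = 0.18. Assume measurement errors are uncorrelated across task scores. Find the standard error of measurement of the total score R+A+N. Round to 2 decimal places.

10.10

Var(total) = 320.3 + 143.86 = 464.16.
True-score variance = 218.346 + 143.86 = 362.206, so reliability = 0.7803.
Error variance = 464.16 − 362.206 = 101.954; SEM = √101.954 = 10.10.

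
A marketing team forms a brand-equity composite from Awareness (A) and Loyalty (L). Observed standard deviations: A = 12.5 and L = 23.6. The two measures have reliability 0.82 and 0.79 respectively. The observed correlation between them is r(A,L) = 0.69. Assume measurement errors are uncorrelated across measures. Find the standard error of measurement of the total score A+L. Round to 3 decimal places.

Var(total) = 713.21 + 407.1 = 1120.31.
True-score variance = 568.123 + 407.1 = 975.223, so reliability = 0.8705.
Error variance = 1120.31 − 975.223 = 145.087; SEM = √145.087 = 12.045.

12.045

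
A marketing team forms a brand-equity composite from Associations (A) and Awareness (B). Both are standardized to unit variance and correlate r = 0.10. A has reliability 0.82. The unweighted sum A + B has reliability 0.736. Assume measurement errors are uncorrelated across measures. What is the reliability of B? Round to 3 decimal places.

0.599

Var(A+B) = 2 + 2·0.10 = 2.200.
True-score variance = ρ_A + ρ_B + 2·0.10, so 0.736 = (0.82 + ρ_B + 0.20) / 2.200.
ρ_B = 0.736·2.200 − 0.82 − 0.20 = 0.599.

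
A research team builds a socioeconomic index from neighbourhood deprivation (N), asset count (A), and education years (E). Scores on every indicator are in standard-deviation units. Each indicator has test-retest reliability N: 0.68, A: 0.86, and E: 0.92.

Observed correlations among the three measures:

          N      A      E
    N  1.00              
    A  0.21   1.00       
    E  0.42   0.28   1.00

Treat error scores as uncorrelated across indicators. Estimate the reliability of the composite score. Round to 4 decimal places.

Var(N+A+E) = 3 + 2·[0.21 + 0.42 + 0.28] = 3 + 1.82 = 4.82.
Because errors are independent across components, Cov(Tᵢ,Tⱼ) = Cov(Xᵢ,Xⱼ); the off-diagonal part of the true-score variance is the same as above.
True-score variance = [0.68 + 0.86 + 0.92] + 1.82 = 2.46 + 1.82 = 4.28.
Reliability = 4.28 / 4.82 = 0.8880.

0.8880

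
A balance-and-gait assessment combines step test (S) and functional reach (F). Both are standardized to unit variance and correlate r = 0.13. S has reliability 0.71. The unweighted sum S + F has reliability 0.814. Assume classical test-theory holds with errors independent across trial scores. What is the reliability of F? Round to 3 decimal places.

Var(S+F) = 2 + 2·0.13 = 2.260.
True-score variance = ρ_S + ρ_F + 2·0.13, so 0.814 = (0.71 + ρ_F + 0.26) / 2.260.
ρ_F = 0.814·2.260 − 0.71 − 0.26 = 0.870.

0.870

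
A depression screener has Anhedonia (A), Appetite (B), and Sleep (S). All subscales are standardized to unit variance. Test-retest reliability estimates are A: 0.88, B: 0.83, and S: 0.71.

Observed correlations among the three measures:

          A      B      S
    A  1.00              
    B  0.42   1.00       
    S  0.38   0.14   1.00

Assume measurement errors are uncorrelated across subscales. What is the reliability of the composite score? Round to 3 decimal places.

0.881

Var(A+B+S) = 3 + 2·[0.42 + 0.38 + 0.14] = 3 + 1.88 = 4.88.
With uncorrelated errors the cross-covariances are all true-score covariance, so they carry over unchanged; only the diagonal terms shrink to ρᵢσᵢ².
True-score variance = [0.88 + 0.83 + 0.71] + 1.88 = 2.42 + 1.88 = 4.3.
Reliability = 4.3 / 4.88 = 0.881.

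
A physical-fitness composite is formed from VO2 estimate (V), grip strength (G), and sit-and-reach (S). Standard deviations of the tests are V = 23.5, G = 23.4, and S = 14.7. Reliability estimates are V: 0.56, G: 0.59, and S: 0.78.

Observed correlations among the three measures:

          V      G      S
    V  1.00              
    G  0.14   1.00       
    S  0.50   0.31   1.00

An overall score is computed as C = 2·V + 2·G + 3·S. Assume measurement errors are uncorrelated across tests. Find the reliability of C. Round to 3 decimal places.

0.777

Var(C) = 2²·23.5² + 2²·23.4² + 3²·14.7² + 2·[4·23.5·23.4·0.14 + 6·23.5·14.7·0.50 + 6·23.4·14.7·0.31] = 6344.05 + 3968.19 = 10312.2.
Because errors are independent across components, Cov(Tᵢ,Tⱼ) = Cov(Xᵢ,Xⱼ); the off-diagonal part of the true-score variance is the same as above.
True-score variance = [2²·23.5²·0.56 + 2²·23.4²·0.59 + 3²·14.7²·0.78] + 3968.19 = 4046.23 + 3968.19 = 8014.43.
Reliability = 8014.43 / 10312.2 = 0.777.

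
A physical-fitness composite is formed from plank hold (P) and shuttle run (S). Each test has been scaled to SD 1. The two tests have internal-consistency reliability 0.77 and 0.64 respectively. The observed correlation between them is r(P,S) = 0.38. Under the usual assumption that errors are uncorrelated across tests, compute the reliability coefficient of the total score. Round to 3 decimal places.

Var(P+S) = 2 + 2·[0.38] = 2 + 0.76 = 2.76.
Because errors are independent across components, Cov(Tᵢ,Tⱼ) = Cov(Xᵢ,Xⱼ); the off-diagonal part of the true-score variance is the same as above.
True-score variance = [0.77 + 0.64] + 0.76 = 1.41 + 0.76 = 2.17.
Reliability = 2.17 / 2.76 = 0.786.

0.786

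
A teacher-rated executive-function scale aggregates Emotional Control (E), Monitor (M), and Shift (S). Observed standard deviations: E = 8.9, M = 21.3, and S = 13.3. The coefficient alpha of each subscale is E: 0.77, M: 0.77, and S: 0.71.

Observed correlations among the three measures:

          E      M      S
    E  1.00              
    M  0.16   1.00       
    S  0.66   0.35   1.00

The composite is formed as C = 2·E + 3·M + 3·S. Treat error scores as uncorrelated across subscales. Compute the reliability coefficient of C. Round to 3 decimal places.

0.838

Var(C) = 2²·8.9² + 3²·21.3² + 3²·13.3² + 2·[6·8.9·21.3·0.16 + 6·8.9·13.3·0.66 + 9·21.3·13.3·0.35] = 5992.06 + 3086.19 = 9078.25.
Under uncorrelated errors the observed covariances equal the true-score covariances, so only the own-variance terms attenuate.
True-score variance = [2²·8.9²·0.77 + 3²·21.3²·0.77 + 3²·13.3²·0.71] + 3086.19 = 4518.37 + 3086.19 = 7604.56.
Reliability = 7604.56 / 9078.25 = 0.838.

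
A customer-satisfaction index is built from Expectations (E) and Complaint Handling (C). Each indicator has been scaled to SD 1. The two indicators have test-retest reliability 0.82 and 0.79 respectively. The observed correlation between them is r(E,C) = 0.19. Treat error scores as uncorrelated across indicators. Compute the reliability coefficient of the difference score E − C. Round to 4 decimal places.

0.7593

Var(E−C) = 1 + 1 − 2·0.19 = 2 − 0.38 = 1.62.
With uncorrelated errors the cross-covariances are all true-score covariance, so they carry over unchanged; only the diagonal terms shrink to ρᵢσᵢ².
True-score variance = [0.82 + 0.79] − 0.38 = 1.61 − 0.38 = 1.23.
Reliability = 1.23 / 1.62 = 0.7593.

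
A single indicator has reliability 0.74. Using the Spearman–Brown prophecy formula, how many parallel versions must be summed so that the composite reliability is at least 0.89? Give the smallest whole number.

3

k ≥ ρ*(1−ρ₁)/(ρ₁(1−ρ*)) = 0.89·0.26 / (0.74·0.11) = 2.843.
Smallest integer k = 3.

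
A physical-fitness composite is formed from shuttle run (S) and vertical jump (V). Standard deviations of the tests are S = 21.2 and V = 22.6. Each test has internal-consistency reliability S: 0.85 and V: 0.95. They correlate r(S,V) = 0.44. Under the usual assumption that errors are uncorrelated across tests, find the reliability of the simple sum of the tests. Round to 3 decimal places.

0.933

Var(S+V) = 21.2² + 22.6² + 2·[21.2·22.6·0.44] = 960.2 + 421.626 = 1381.83.
Under uncorrelated errors the observed covariances equal the true-score covariances, so only the own-variance terms attenuate.
True-score variance = [21.2²·0.85 + 22.6²·0.95] + 421.626 = 867.246 + 421.626 = 1288.87.
Reliability = 1288.87 / 1381.83 = 0.933.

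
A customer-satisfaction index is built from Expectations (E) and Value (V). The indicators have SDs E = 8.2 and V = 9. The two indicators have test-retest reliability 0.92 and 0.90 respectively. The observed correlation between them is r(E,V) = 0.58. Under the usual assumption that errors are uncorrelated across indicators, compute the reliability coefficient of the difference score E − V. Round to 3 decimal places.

Var(E−V) = 8.2² + 9² − 2·8.2·9·0.58 = 148.24 − 85.608 = 62.632.
Under uncorrelated errors the observed covariances equal the true-score covariances, so only the own-variance terms attenuate.
True-score variance = [8.2²·0.92 + 9²·0.90] − 85.608 = 134.761 − 85.608 = 49.1528.
Reliability = 49.1528 / 62.632 = 0.785.

0.785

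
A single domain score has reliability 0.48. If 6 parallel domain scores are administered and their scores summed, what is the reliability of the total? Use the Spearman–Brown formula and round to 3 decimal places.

ρ_k = kρ / (1 + (k−1)ρ) = 6·0.48 / (1 + 5·0.48) = 2.880 / 3.400 = 0.847.

0.847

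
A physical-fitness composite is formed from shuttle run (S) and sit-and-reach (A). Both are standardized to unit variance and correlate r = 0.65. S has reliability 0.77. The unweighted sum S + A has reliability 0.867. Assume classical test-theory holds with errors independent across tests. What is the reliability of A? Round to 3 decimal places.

Var(S+A) = 2 + 2·0.65 = 3.300.
True-score variance = ρ_S + ρ_A + 2·0.65, so 0.867 = (0.77 + ρ_A + 1.30) / 3.300.
ρ_A = 0.867·3.300 − 0.77 − 1.30 = 0.791.

0.791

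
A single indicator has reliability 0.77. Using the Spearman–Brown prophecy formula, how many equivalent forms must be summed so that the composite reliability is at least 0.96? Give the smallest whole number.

k ≥ ρ*(1−ρ₁)/(ρ₁(1−ρ*)) = 0.96·0.23 / (0.77·0.04) = 7.169.
Smallest integer k = 8.

8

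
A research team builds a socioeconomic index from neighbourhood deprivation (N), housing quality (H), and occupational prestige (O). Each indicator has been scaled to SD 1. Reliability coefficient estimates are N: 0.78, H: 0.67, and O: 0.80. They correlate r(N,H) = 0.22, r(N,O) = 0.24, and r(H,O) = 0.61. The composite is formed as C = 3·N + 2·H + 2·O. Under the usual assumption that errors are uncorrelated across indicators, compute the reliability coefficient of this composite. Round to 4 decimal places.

0.8504

Var(C) = 3² + 2² + 2² + 2·[6·0.22 + 6·0.24 + 4·0.61] = 17 + 10.4 = 27.4.
With uncorrelated errors the cross-covariances are all true-score covariance, so they carry over unchanged; only the diagonal terms shrink to ρᵢσᵢ².
True-score variance = [3²·0.78 + 2²·0.67 + 2²·0.80] + 10.4 = 12.9 + 10.4 = 23.3.
Reliability = 23.3 / 27.4 = 0.8504.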